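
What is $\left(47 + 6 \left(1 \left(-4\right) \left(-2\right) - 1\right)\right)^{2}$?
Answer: $7921$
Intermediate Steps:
$\left(47 + 6 \left(1 \left(-4\right) \left(-2\right) - 1\right)\right)^{2} = \left(47 + 6 \left(\left(-4\right) \left(-2\right) - 1\right)\right)^{2} = \left(47 + 6 \left(8 - 1\right)\right)^{2} = \left(47 + 6 \cdot 7\right)^{2} = \left(47 + 42\right)^{2} = 89^{2} = 7921$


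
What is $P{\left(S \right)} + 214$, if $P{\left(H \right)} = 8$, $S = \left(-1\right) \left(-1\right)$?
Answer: $222$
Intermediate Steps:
$S = 1$
$P{\left(S \right)} + 214 = 8 + 214 = 222$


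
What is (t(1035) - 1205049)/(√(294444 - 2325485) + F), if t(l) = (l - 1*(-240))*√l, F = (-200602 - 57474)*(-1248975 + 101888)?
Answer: -118912477801021996/29212363679805660727195 + 75489084276060*√115/5842472735961132145439 - 255*I*√233569715/5842472735961132145439 + 401683*I*√2031041/29212363679805660727195 ≈ -3.9321e-6 + 1.8929e-14*I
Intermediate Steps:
F = 296035624612 (F = -258076*(-1147087) = 296035624612)
t(l) = √l*(240 + l) (t(l) = (l + 240)*√l = (240 + l)*√l = √l*(240 + l))
(t(1035) - 1205049)/(√(294444 - 2325485) + F) = (√1035*(240 + 1035) - 1205049)/(√(294444 - 2325485) + 296035624612) = ((3*√115)*1275 - 1205049)/(√(-2031041) + 296035624612) = (3825*√115 - 1205049)/(I*√2031041 + 296035624612) = (-1205049 + 3825*√115)/(296035624612 + I*√2031041)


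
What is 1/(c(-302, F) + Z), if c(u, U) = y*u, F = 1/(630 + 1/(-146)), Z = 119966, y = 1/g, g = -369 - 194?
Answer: 563/67541160 ≈ 8.3357e-6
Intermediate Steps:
g = -563
y = -1/563 (y = 1/(-563) = -1/563 ≈ -0.0017762)
F = 146/91979 (F = 1/(630 - 1/146) = 1/(91979/146) = 146/91979 ≈ 0.0015873)
c(u, U) = -u/563
1/(c(-302, F) + Z) = 1/(-1/563*(-302) + 119966) = 1/(302/563 + 119966) = 1/(67541160/563) = 563/67541160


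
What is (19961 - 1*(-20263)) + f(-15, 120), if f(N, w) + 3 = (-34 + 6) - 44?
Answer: 40149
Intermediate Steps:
f(N, w) = -75 (f(N, w) = -3 + ((-34 + 6) - 44) = -3 + (-28 - 44) = -3 - 72 = -75)
(19961 - 1*(-20263)) + f(-15, 120) = (19961 - 1*(-20263)) - 75 = (19961 + 20263) - 75 = 40224 - 75 = 40149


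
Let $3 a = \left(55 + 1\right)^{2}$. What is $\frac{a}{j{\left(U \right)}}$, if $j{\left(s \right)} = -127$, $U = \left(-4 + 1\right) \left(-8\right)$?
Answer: $- \frac{3136}{381} \approx -8.231$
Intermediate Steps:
$U = 24$ ($U = \left(-3\right) \left(-8\right) = 24$)
$a = \frac{3136}{3}$ ($a = \frac{\left(55 + 1\right)^{2}}{3} = \frac{56^{2}}{3} = \frac{1}{3} \cdot 3136 = \frac{3136}{3} \approx 1045.3$)
$\frac{a}{j{\left(U \right)}} = \frac{3136}{3 \left(-127\right)} = \frac{3136}{3} \left(- \frac{1}{127}\right) = - \frac{3136}{381}$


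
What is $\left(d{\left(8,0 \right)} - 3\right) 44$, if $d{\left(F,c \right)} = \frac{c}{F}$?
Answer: $-132$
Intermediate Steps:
$\left(d{\left(8,0 \right)} - 3\right) 44 = \left(\frac{0}{8} - 3\right) 44 = \left(0 \cdot \frac{1}{8} - 3\right) 44 = \left(0 - 3\right) 44 = \left(-3\right) 44 = -132$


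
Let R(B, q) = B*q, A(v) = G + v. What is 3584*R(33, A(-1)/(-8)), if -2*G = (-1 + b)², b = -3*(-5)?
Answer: 1463616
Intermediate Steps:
b = 15
G = -98 (G = -(-1 + 15)²/2 = -½*14² = -½*196 = -98)
A(v) = -98 + v
3584*R(33, A(-1)/(-8)) = 3584*(33*((-98 - 1)/(-8))) = 3584*(33*(-99*(-⅛))) = 3584*(33*(99/8)) = 3584*(3267/8) = 1463616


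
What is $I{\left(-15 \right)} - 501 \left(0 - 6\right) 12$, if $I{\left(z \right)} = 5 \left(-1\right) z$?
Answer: $36147$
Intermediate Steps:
$I{\left(z \right)} = - 5 z$
$I{\left(-15 \right)} - 501 \left(0 - 6\right) 12 = \left(-5\right) \left(-15\right) - 501 \left(0 - 6\right) 12 = 75 - 501 \left(\left(-6\right) 12\right) = 75 - -36072 = 75 + 36072 = 36147$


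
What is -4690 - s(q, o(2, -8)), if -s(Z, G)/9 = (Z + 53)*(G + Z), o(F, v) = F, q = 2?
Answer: -2710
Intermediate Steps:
s(Z, G) = -9*(53 + Z)*(G + Z) (s(Z, G) = -9*(Z + 53)*(G + Z) = -9*(53 + Z)*(G + Z))
-4690 - s(q, o(2, -8)) = -4690 - (-477*2 - 477*2 - 9*2² - 9*2*2) = -4690 - (-954 - 954 - 9*4 - 36) = -4690 - (-954 - 954 - 36 - 36) = -4690 - 1*(-1980) = -4690 + 1980 = -2710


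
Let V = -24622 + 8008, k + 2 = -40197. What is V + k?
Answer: -56813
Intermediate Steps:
k = -40199 (k = -2 - 40197 = -40199)
V = -16614
V + k = -16614 - 40199 = -56813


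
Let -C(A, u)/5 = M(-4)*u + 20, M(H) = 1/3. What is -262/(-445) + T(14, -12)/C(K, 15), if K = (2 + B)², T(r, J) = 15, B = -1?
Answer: 1043/2225 ≈ 0.46876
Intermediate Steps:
K = 1 (K = (2 - 1)² = 1² = 1)
M(H) = ⅓
C(A, u) = -100 - 5*u/3 (C(A, u) = -5*(u/3 + 20) = -5*(20 + u/3) = -100 - 5*u/3)
-262/(-445) + T(14, -12)/C(K, 15) = -262/(-445) + 15/(-100 - 5/3*15) = -262*(-1/445) + 15/(-100 - 25) = 262/445 + 15/(-125) = 262/445 + 15*(-1/125) = 262/445 - 3/25 = 1043/2225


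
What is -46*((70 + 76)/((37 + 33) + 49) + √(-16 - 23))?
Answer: -6716/119 - 46*I*√39 ≈ -56.437 - 287.27*I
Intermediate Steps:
-46*((70 + 76)/((37 + 33) + 49) + √(-16 - 23)) = -46*(146/(70 + 49) + √(-39)) = -46*(146/119 + I*√39) = -6716/119 - 46*I*√39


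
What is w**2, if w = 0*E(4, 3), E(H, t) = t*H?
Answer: 0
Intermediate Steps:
E(H, t) = H*t
w = 0 (w = 0*(4*3) = 0*12 = 0)
w**2 = 0**2 = 0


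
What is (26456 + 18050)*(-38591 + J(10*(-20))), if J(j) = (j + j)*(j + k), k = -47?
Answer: 2679661754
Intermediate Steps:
J(j) = 2*j*(-47 + j) (J(j) = (j + j)*(j - 47) = (2*j)*(-47 + j) = 2*j*(-47 + j))
(26456 + 18050)*(-38591 + J(10*(-20))) = (26456 + 18050)*(-38591 + 2*(10*(-20))*(-47 + 10*(-20))) = 44506*(-38591 + 2*(-200)*(-47 - 200)) = 44506*(-38591 + 2*(-200)*(-247)) = 44506*(-38591 + 98800) = 44506*60209 = 2679661754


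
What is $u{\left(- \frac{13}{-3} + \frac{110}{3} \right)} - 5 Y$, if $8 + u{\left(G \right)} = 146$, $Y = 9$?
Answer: $93$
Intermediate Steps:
$u{\left(G \right)} = 138$ ($u{\left(G \right)} = -8 + 146 = 138$)
$u{\left(- \frac{13}{-3} + \frac{110}{3} \right)} - 5 Y = 138 - 45 = 93$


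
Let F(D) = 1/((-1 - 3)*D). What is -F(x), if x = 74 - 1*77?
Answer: -1/12 ≈ -0.083333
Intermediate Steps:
x = -3 (x = 74 - 77 = -3)
F(D) = -1/(4*D) (F(D) = 1/(-4*D) = -1/(4*D))
-F(x) = -(-1)/(4*(-3)) = -(-1)*(-1)/(4*3) = -1*1/12 = -1/12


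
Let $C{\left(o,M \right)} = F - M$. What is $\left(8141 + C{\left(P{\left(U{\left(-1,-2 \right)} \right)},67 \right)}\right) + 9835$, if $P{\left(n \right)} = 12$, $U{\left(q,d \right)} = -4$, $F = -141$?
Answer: $17768$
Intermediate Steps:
$C{\left(o,M \right)} = -141 - M$
$\left(8141 + C{\left(P{\left(U{\left(-1,-2 \right)} \right)},67 \right)}\right) + 9835 = \left(8141 - 208\right) + 9835 = 7933 + 9835 = 17768$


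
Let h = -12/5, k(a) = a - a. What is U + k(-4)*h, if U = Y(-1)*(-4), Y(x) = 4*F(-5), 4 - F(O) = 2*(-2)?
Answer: -128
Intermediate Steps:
k(a) = 0
h = -12/5 (h = -12*⅕ = -12/5 ≈ -2.4000)
F(O) = 8 (F(O) = 4 - 2*(-2) = 4 - 1*(-4) = 4 + 4 = 8)
Y(x) = 32 (Y(x) = 4*8 = 32)
U = -128 (U = 32*(-4) = -128)
U + k(-4)*h = -128 + 0*(-12/5) = -128 + 0 = -128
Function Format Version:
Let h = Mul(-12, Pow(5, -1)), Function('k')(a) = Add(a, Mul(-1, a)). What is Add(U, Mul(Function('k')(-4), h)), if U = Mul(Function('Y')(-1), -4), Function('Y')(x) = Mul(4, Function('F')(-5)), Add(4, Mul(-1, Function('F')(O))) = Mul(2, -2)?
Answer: -128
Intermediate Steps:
Function('k')(a) = 0
h = Rational(-12, 5) (h = Mul(-12, Rational(1, 5)) = Rational(-12, 5) ≈ -2.4000)
Function('F')(O) = 8 (Function('F')(O) = Add(4, Mul(-1, Mul(2, -2))) = Add(4, Mul(-1, -4)) = Add(4, 4) = 8)
Function('Y')(x) = 32 (Function('Y')(x) = Mul(4, 8) = 32)
U = -128 (U = Mul(32, -4) = -128)
Add(U, Mul(Function('k')(-4), h)) = Add(-128, Mul(0, Rational(-12, 5))) = Add(-128, 0) = -128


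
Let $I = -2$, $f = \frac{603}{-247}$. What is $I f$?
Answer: $\frac{1206}{247} \approx 4.8826$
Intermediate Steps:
$f = - \frac{603}{247}$ ($f = 603 \left(- \frac{1}{247}\right) = - \frac{603}{247} \approx -2.4413$)
$I f = \left(-2\right) \left(- \frac{603}{247}\right) = \frac{1206}{247}$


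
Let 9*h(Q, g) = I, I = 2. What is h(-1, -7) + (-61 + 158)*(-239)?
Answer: -208645/9 ≈ -23183.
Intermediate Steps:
h(Q, g) = 2/9 (h(Q, g) = (1/9)*2 = 2/9)
h(-1, -7) + (-61 + 158)*(-239) = 2/9 + (-61 + 158)*(-239) = 2/9 + 97*(-239) = 2/9 - 23183 = -208645/9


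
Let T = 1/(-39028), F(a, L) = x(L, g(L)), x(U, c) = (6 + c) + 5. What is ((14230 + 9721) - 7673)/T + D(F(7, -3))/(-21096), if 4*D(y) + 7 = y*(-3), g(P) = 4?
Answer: -13402242051251/21096 ≈ -6.3530e+8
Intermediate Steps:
x(U, c) = 11 + c
F(a, L) = 15 (F(a, L) = 11 + 4 = 15)
D(y) = -7/4 - 3*y/4 (D(y) = -7/4 + (y*(-3))/4 = -7/4 + (-3*y)/4 = -7/4 - 3*y/4)
T = -1/39028 ≈ -2.5623e-5
((14230 + 9721) - 7673)/T + D(F(7, -3))/(-21096) = ((14230 + 9721) - 7673)/(-1/39028) + (-7/4 - ¾*15)/(-21096) = (23951 - 7673)*(-39028) + (-7/4 - 45/4)*(-1/21096) = 16278*(-39028) - 13*(-1/21096) = -635297784 + 13/21096 = -13402242051251/21096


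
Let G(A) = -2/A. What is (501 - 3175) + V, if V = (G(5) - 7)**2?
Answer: -65481/25 ≈ -2619.2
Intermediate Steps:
V = 1369/25 (V = (-2/5 - 7)**2 = (-37/5)**2 = 1369/25 ≈ 54.760)
(501 - 3175) + V = (501 - 3175) + 1369/25 = -2674 + 1369/25 = -65481/25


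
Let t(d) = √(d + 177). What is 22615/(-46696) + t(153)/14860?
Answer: -22615/46696 + √330/14860 ≈ -0.48308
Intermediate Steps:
t(d) = √(177 + d)
22615/(-46696) + t(153)/14860 = 22615/(-46696) + √(177 + 153)/14860 = 22615*(-1/46696) + √330*(1/14860) = -22615/46696 + √330/14860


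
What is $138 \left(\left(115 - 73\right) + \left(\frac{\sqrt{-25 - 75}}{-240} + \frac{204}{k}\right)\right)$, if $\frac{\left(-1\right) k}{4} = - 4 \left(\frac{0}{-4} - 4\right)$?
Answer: $\frac{42849}{8} - \frac{23 i}{4} \approx 5356.1 - 5.75 i$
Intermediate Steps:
$k = -64$ ($k = - 4 \left(- 4 \left(\frac{0}{-4} - 4\right)\right) = - 4 \left(- 4 \left(0 \left(- \frac{1}{4}\right) - 4\right)\right) = - 4 \left(- 4 \left(0 - 4\right)\right) = - 4 \left(\left(-4\right) \left(-4\right)\right) = \left(-4\right) 16 = -64$)
$138 \left(\left(115 - 73\right) + \left(\frac{\sqrt{-25 - 75}}{-240} + \frac{204}{k}\right)\right) = 138 \left(\left(115 - 73\right) + \left(\frac{\sqrt{-25 - 75}}{-240} + \frac{204}{-64}\right)\right) = 138 \left(\left(115 - 73\right) + \left(\sqrt{-100} \left(- \frac{1}{240}\right) + 204 \left(- \frac{1}{64}\right)\right)\right) = 138 \left(42 - \left(\frac{51}{16} - 10 i \left(- \frac{1}{240}\right)\right)\right) = 138 \left(42 - \left(\frac{51}{16} + \frac{i}{24}\right)\right) = 138 \left(\frac{621}{16} - \frac{i}{24}\right) = \frac{42849}{8} - \frac{23 i}{4}$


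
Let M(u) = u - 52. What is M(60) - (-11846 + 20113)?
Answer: -8259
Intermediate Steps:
M(u) = -52 + u
M(60) - (-11846 + 20113) = (-52 + 60) - (-11846 + 20113) = 8 - 1*8267 = 8 - 8267 = -8259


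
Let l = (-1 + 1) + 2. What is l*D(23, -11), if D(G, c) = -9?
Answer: -18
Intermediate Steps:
l = 2 (l = 0 + 2 = 2)
l*D(23, -11) = 2*(-9) = -18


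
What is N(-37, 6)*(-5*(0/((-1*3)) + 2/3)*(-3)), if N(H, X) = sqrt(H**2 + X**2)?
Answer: 10*sqrt(1405) ≈ 374.83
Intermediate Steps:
N(-37, 6)*(-5*(0/((-1*3)) + 2/3)*(-3)) = sqrt((-37)**2 + 6**2)*(-5*(0/((-1*3)) + 2/3)*(-3)) = sqrt(1369 + 36)*(-5*(0/(-3) + 2*(1/3))*(-3)) = sqrt(1405)*(-5*(0*(-1/3) + 2/3)*(-3)) = sqrt(1405)*(-5*(0 + 2/3)*(-3)) = sqrt(1405)*(-5*2/3*(-3)) = sqrt(1405)*(-10/3*(-3)) = sqrt(1405)*10 = 10*sqrt(1405)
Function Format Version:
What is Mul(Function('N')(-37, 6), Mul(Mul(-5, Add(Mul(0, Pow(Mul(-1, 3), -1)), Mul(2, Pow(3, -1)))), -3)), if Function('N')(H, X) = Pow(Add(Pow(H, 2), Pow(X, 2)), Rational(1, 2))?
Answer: Mul(10, Pow(1405, Rational(1, 2))) ≈ 374.83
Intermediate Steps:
Mul(Function('N')(-37, 6), Mul(Mul(-5, Add(Mul(0, Pow(Mul(-1, 3), -1)), Mul(2, Pow(3, -1)))), -3)) = Mul(Pow(Add(Pow(-37, 2), Pow(6, 2)), Rational(1, 2)), Mul(Mul(-5, Add(Mul(0, Pow(Mul(-1, 3), -1)), Mul(2, Pow(3, -1)))), -3)) = Mul(Pow(Add(1369, 36), Rational(1, 2)), Mul(Mul(-5, Add(Mul(0, Pow(-3, -1)), Mul(2, Rational(1, 3)))), -3)) = Mul(Pow(1405, Rational(1, 2)), Mul(Mul(-5, Add(Mul(0, Rational(-1, 3)), Rational(2, 3))), -3)) = Mul(Pow(1405, Rational(1, 2)), Mul(Mul(-5, Add(0, Rational(2, 3))), -3)) = Mul(Pow(1405, Rational(1, 2)), Mul(Mul(-5, Rational(2, 3)), -3)) = Mul(Pow(1405, Rational(1, 2)), Mul(Rational(-10, 3), -3)) = Mul(Pow(1405, Rational(1, 2)), 10) = Mul(10, Pow(1405, Rational(1, 2)))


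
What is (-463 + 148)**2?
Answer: 99225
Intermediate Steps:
(-463 + 148)**2 = (-315)**2 = 99225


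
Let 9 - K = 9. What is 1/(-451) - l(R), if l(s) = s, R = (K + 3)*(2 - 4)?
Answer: 2705/451 ≈ 5.9978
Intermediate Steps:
K = 0 (K = 9 - 1*9 = 9 - 9 = 0)
R = -6 (R = (0 + 3)*(2 - 4) = 3*(-2) = -6)
1/(-451) - l(R) = 1/(-451) - 1*(-6) = -1/451 + 6 = 2705/451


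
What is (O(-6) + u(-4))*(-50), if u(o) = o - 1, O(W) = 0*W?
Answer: 250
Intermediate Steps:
O(W) = 0
u(o) = -1 + o
(O(-6) + u(-4))*(-50) = (0 + (-1 - 4))*(-50) = (0 - 5)*(-50) = -5*(-50) = 250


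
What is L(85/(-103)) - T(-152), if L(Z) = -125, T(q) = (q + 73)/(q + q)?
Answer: -38079/304 ≈ -125.26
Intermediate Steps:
T(q) = (73 + q)/(2*q) (T(q) = (73 + q)/((2*q)) = (73 + q)*(1/(2*q)) = (73 + q)/(2*q))
L(85/(-103)) - T(-152) = -125 - (73 - 152)/(2*(-152)) = -125 - (-1)*(-79)/(2*152) = -125 - 1*79/304 = -125 - 79/304 = -38079/304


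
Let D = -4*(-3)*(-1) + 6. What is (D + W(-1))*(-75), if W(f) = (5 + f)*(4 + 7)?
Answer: -2850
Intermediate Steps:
D = -6 (D = 12*(-1) + 6 = -12 + 6 = -6)
W(f) = 55 + 11*f (W(f) = (5 + f)*11 = 55 + 11*f)
(D + W(-1))*(-75) = (-6 + (55 + 11*(-1)))*(-75) = (-6 + (55 - 11))*(-75) = (-6 + 44)*(-75) = 38*(-75) = -2850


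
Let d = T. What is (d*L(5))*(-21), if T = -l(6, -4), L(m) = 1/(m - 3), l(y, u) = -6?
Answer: -63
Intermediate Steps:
L(m) = 1/(-3 + m)
T = 6 (T = -1*(-6) = 6)
d = 6
(d*L(5))*(-21) = (6/(-3 + 5))*(-21) = (6/2)*(-21) = (6*(½))*(-21) = 3*(-21) = -63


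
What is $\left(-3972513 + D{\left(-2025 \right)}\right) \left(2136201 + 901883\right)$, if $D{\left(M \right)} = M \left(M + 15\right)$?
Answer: $296933215908$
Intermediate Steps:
$D{\left(M \right)} = M \left(15 + M\right)$
$\left(-3972513 + D{\left(-2025 \right)}\right) \left(2136201 + 901883\right) = \left(-3972513 - 2025 \left(15 - 2025\right)\right) \left(2136201 + 901883\right) = \left(-3972513 - -4070250\right) 3038084 = \left(-3972513 + 4070250\right) 3038084 = 97737 \cdot 3038084 = 296933215908$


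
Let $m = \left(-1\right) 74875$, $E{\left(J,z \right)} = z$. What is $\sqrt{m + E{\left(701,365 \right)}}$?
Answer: $i \sqrt{74510} \approx 272.97 i$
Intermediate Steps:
$m = -74875$
$\sqrt{m + E{\left(701,365 \right)}} = \sqrt{-74875 + 365} = \sqrt{-74510} = i \sqrt{74510}$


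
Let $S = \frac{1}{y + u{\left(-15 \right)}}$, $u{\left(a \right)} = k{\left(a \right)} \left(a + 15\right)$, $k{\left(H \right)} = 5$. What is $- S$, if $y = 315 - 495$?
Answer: $\frac{1}{180} \approx 0.0055556$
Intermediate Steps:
$y = -180$ ($y = 315 - 495 = -180$)
$u{\left(a \right)} = 75 + 5 a$ ($u{\left(a \right)} = 5 \left(a + 15\right) = 5 \left(15 + a\right) = 75 + 5 a$)
$S = - \frac{1}{180}$ ($S = \frac{1}{-180 + \left(75 + 5 \left(-15\right)\right)} = \frac{1}{-180 + \left(75 - 75\right)} = \frac{1}{-180 + 0} = \frac{1}{-180} = - \frac{1}{180} \approx -0.0055556$)
$- S = \left(-1\right) \left(- \frac{1}{180}\right) = \frac{1}{180}$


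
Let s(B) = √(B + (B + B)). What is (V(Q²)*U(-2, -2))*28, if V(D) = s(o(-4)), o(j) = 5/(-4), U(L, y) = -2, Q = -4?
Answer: -28*I*√15 ≈ -108.44*I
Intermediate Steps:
o(j) = -5/4 (o(j) = 5*(-¼) = -5/4)
s(B) = √3*√B (s(B) = √(B + 2*B) = √(3*B) = √3*√B)
V(D) = I*√15/2 (V(D) = √3*√(-5/4) = √3*(I*√5/2) = I*√15/2)
(V(Q²)*U(-2, -2))*28 = ((I*√15/2)*(-2))*28 = -I*√15*28 = -28*I*√15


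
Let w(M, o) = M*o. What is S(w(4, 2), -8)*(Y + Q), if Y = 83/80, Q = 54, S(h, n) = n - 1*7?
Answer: -13209/16 ≈ -825.56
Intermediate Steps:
S(h, n) = -7 + n (S(h, n) = n - 7 = -7 + n)
Y = 83/80 (Y = 83*(1/80) = 83/80 ≈ 1.0375)
S(w(4, 2), -8)*(Y + Q) = (-7 - 8)*(83/80 + 54) = -15*4403/80 = -13209/16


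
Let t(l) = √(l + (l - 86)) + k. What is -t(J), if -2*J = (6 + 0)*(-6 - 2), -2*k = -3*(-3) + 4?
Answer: 13/2 - I*√38 ≈ 6.5 - 6.1644*I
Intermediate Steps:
k = -13/2 (k = -(-3*(-3) + 4)/2 = -(9 + 4)/2 = -½*13 = -13/2 ≈ -6.5000)
J = 24 (J = -(6 + 0)*(-6 - 2)/2 = -3*(-8) = -½*(-48) = 24)
t(l) = -13/2 + √(-86 + 2*l) (t(l) = √(l + (l - 86)) - 13/2 = √(l + (-86 + l)) - 13/2 = √(-86 + 2*l) - 13/2 = -13/2 + √(-86 + 2*l))
-t(J) = -(-13/2 + √(-86 + 2*24)) = -(-13/2 + √(-86 + 48)) = -(-13/2 + √(-38)) = -(-13/2 + I*√38) = 13/2 - I*√38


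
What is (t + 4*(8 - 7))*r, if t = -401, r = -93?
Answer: 36921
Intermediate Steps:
(t + 4*(8 - 7))*r = (-401 + 4*(8 - 7))*(-93) = (-401 + 4*1)*(-93) = (-401 + 4)*(-93) = -397*(-93) = 36921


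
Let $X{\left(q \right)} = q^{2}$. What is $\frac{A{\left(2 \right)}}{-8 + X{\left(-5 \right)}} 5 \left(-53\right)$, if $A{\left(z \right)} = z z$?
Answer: $- \frac{1060}{17} \approx -62.353$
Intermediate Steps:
$A{\left(z \right)} = z^{2}$
$\frac{A{\left(2 \right)}}{-8 + X{\left(-5 \right)}} 5 \left(-53\right) = \frac{2^{2}}{-8 + \left(-5\right)^{2}} \cdot 5 \left(-53\right) = \frac{4}{-8 + 25} \cdot 5 \left(-53\right) = \frac{4}{17} \cdot 5 \left(-53\right) = \frac{20}{17} \left(-53\right) = - \frac{1060}{17}$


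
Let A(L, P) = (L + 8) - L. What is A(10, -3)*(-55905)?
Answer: -447240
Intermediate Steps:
A(L, P) = 8 (A(L, P) = (8 + L) - L = 8)
A(10, -3)*(-55905) = 8*(-55905) = -447240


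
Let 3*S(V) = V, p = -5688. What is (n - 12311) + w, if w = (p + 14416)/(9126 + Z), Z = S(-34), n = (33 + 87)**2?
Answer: 7143475/3418 ≈ 2090.0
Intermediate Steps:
S(V) = V/3
n = 14400 (n = 120**2 = 14400)
Z = -34/3 (Z = (1/3)*(-34) = -34/3 ≈ -11.333)
w = 3273/3418 (w = (-5688 + 14416)/(9126 - 34/3) = 8728/(27344/3) = 8728*(3/27344) = 3273/3418 ≈ 0.95758)
(n - 12311) + w = (14400 - 12311) + 3273/3418 = 2089 + 3273/3418 = 7143475/3418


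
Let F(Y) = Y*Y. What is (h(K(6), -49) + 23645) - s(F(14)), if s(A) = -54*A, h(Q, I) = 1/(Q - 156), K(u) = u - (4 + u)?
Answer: 5476639/160 ≈ 34229.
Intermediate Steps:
F(Y) = Y²
K(u) = -4 (K(u) = u + (-4 - u) = -4)
h(Q, I) = 1/(-156 + Q)
(h(K(6), -49) + 23645) - s(F(14)) = (1/(-156 - 4) + 23645) - (-54)*14² = (1/(-160) + 23645) - (-54)*196 = (-1/160 + 23645) - 1*(-10584) = 3783199/160 + 10584 = 5476639/160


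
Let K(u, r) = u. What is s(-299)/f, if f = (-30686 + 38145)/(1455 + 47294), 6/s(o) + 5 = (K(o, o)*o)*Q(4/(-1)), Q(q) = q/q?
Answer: 146247/333402382 ≈ 0.00043865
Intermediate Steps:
Q(q) = 1
s(o) = 6/(-5 + o²) (s(o) = 6/(-5 + (o*o)*1) = 6/(-5 + o²*1) = 6/(-5 + o²))
f = 7459/48749 ≈ 0.15301
s(-299)/f = (6/(-5 + (-299)²))/(7459/48749) = (6/(-5 + 89401))*(48749/7459) = (6/89396)*(48749/7459) = (6*(1/89396))*(48749/7459) = (3/44698)*(48749/7459) = 146247/333402382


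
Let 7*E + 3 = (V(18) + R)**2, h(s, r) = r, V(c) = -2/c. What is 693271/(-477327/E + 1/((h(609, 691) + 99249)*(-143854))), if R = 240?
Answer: -23228275543550279045240/1945496042192261939 ≈ -11940.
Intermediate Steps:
E = 4661038/567 (E = -3/7 + (-2/18 + 240)**2/7 = -3/7 + (-2*1/18 + 240)**2/7 = -3/7 + (-1/9 + 240)**2/7 = -3/7 + (2159/9)**2/7 = -3/7 + (1/7)*(4661281/81) = -3/7 + 4661281/567 = 4661038/567 ≈ 8220.5)
693271/(-477327/E + 1/((h(609, 691) + 99249)*(-143854))) = 693271/(-477327/4661038/567 + 1/((691 + 99249)*(-143854))) = 693271/(-477327*567/4661038 - 1/143854/99940) = 693271/(-270644409/4661038 + (1/99940)*(-1/143854)) = 693271/(-270644409/4661038 - 1/14376768760) = 693271/(-1945496042192261939/33505332753786440) = 693271*(-33505332753786440/1945496042192261939) = -23228275543550279045240/1945496042192261939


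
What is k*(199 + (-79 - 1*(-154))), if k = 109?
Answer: 29866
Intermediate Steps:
k*(199 + (-79 - 1*(-154))) = 109*(199 + (-79 - 1*(-154))) = 109*(199 + (-79 + 154)) = 109*(199 + 75) = 109*274 = 29866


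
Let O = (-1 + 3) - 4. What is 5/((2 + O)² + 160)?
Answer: 1/32 ≈ 0.031250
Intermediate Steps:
O = -2 (O = 2 - 4 = -2)
5/((2 + O)² + 160) = 5/((2 - 2)² + 160) = 5/(0² + 160) = 5/(0 + 160) = 5/160 = 5*(1/160) = 1/32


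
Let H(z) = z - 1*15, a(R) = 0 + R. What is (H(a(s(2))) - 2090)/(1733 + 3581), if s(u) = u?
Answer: -2103/5314 ≈ -0.39575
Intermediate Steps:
a(R) = R
H(z) = -15 + z (H(z) = z - 15 = -15 + z)
(H(a(s(2))) - 2090)/(1733 + 3581) = ((-15 + 2) - 2090)/(1733 + 3581) = (-13 - 2090)/5314 = -2103*1/5314 = -2103/5314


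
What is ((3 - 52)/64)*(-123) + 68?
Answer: 10379/64 ≈ 162.17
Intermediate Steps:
((3 - 52)/64)*(-123) + 68 = -49*1/64*(-123) + 68 = -49/64*(-123) + 68 = 6027/64 + 68 = 10379/64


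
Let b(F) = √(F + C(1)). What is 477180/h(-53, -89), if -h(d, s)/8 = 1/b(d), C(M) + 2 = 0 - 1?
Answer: -119295*I*√14 ≈ -4.4636e+5*I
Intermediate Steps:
C(M) = -3 (C(M) = -2 + (0 - 1) = -2 - 1 = -3)
b(F) = √(-3 + F) (b(F) = √(F - 3) = √(-3 + F))
h(d, s) = -8/√(-3 + d)
477180/h(-53, -89) = 477180/((-8/√(-3 - 53))) = 477180/((-(-2)*I*√14/7)) = 477180/((2*I*√14/7)) = 477180*(-I*√14/4) = -119295*I*√14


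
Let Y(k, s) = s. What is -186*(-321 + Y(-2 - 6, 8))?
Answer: 58218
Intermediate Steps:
-186*(-321 + Y(-2 - 6, 8)) = -186*(-321 + 8) = -186*(-313) = 58218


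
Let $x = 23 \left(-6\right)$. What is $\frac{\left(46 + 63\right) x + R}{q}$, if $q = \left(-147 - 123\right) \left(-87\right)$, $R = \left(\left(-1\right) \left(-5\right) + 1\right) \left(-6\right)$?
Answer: $- \frac{2513}{3915} \approx -0.64189$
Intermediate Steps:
$x = -138$
$R = -36$ ($R = \left(5 + 1\right) \left(-6\right) = 6 \left(-6\right) = -36$)
$q = 23490$ ($q = \left(-270\right) \left(-87\right) = 23490$)
$\frac{\left(46 + 63\right) x + R}{q} = \frac{\left(46 + 63\right) \left(-138\right) - 36}{23490} = \left(109 \left(-138\right) - 36\right) \frac{1}{23490} = \left(-15042 - 36\right) \frac{1}{23490} = \left(-15078\right) \frac{1}{23490} = - \frac{2513}{3915}$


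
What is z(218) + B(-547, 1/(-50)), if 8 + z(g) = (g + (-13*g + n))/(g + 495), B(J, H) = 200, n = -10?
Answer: 134270/713 ≈ 188.32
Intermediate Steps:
z(g) = -8 + (-10 - 12*g)/(495 + g) (z(g) = -8 + (g + (-13*g - 10))/(g + 495) = -8 + (g + (-10 - 13*g))/(495 + g) = -8 + (-10 - 12*g)/(495 + g))
z(218) + B(-547, 1/(-50)) = 10*(-397 - 2*218)/(495 + 218) + 200 = 10*(-397 - 436)/713 + 200 = 10*(1/713)*(-833) + 200 = -8330/713 + 200 = 134270/713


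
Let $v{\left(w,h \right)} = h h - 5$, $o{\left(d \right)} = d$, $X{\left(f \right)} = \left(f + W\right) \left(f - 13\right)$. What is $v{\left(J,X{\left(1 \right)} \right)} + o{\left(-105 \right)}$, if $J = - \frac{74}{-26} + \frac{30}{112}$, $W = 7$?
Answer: $9106$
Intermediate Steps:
$X{\left(f \right)} = \left(-13 + f\right) \left(7 + f\right)$ ($X{\left(f \right)} = \left(f + 7\right) \left(f - 13\right) = \left(7 + f\right) \left(-13 + f\right) = \left(-13 + f\right) \left(7 + f\right)$)
$J = \frac{2267}{728}$ ($J = \left(-74\right) \left(- \frac{1}{26}\right) + 30 \cdot \frac{1}{112} = \frac{37}{13} + \frac{15}{56} = \frac{2267}{728} \approx 3.114$)
$v{\left(w,h \right)} = -5 + h^{2}$ ($v{\left(w,h \right)} = h^{2} - 5 = -5 + h^{2}$)
$v{\left(J,X{\left(1 \right)} \right)} + o{\left(-105 \right)} = \left(-5 + \left(-91 + 1^{2} - 6\right)^{2}\right) - 105 = \left(-5 + \left(-91 + 1 - 6\right)^{2}\right) - 105 = \left(-5 + \left(-96\right)^{2}\right) - 105 = \left(-5 + 9216\right) - 105 = 9211 - 105 = 9106$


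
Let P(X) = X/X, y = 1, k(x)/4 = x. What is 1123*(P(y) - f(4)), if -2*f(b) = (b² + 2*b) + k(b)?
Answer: 23583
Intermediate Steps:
k(x) = 4*x
P(X) = 1
f(b) = -3*b - b²/2 (f(b) = -((b² + 2*b) + 4*b)/2 = -(b² + 6*b)/2 = -3*b - b²/2)
1123*(P(y) - f(4)) = 1123*(1 - 4*(-6 - 1*4)/2) = 1123*(1 - 4*(-6 - 4)/2) = 1123*(1 - 4*(-10)/2) = 1123*(1 - 1*(-20)) = 1123*(1 + 20) = 1123*21 = 23583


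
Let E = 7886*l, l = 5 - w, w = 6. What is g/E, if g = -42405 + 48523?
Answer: -3059/3943 ≈ -0.77581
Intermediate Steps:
l = -1 (l = 5 - 1*6 = 5 - 6 = -1)
E = -7886 (E = 7886*(-1) = -7886)
g = 6118
g/E = 6118/(-7886) = 6118*(-1/7886) = -3059/3943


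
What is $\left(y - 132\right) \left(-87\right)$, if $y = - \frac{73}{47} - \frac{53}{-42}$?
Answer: $\frac{7573147}{658} \approx 11509.0$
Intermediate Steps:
$y = - \frac{575}{1974}$ ($y = \left(-73\right) \frac{1}{47} - - \frac{53}{42} = - \frac{73}{47} + \frac{53}{42} = - \frac{575}{1974} \approx -0.29129$)
$\left(y - 132\right) \left(-87\right) = \left(- \frac{575}{1974} - 132\right) \left(-87\right) = \left(- \frac{261143}{1974}\right) \left(-87\right) = \frac{7573147}{658}$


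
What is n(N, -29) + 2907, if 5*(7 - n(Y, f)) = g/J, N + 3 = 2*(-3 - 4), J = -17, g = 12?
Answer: 247702/85 ≈ 2914.1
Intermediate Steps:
N = -17 (N = -3 + 2*(-3 - 4) = -3 + 2*(-7) = -3 - 14 = -17)
n(Y, f) = 607/85 (n(Y, f) = 7 - 12/(5*(-17)) = 7 - 12*(-1)/(5*17) = 7 - ⅕*(-12/17) = 7 + 12/85 = 607/85)
n(N, -29) + 2907 = 607/85 + 2907 = 247702/85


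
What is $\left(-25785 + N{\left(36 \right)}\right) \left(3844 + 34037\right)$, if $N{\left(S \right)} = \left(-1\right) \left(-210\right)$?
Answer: $-968806575$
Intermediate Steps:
$N{\left(S \right)} = 210$
$\left(-25785 + N{\left(36 \right)}\right) \left(3844 + 34037\right) = \left(-25785 + 210\right) \left(3844 + 34037\right) = \left(-25575\right) 37881 = -968806575$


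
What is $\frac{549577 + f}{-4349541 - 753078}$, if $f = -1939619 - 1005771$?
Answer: $\frac{2395813}{5102619} \approx 0.46953$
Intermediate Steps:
$f = -2945390$ ($f = -1939619 - 1005771 = -2945390$)
$\frac{549577 + f}{-4349541 - 753078} = \frac{549577 - 2945390}{-4349541 - 753078} = - \frac{2395813}{-5102619} = \left(-2395813\right) \left(- \frac{1}{5102619}\right) = \frac{2395813}{5102619}$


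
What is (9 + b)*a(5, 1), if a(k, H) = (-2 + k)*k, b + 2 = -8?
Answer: -15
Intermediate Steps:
b = -10 (b = -2 - 8 = -10)
a(k, H) = k*(-2 + k)
(9 + b)*a(5, 1) = (9 - 10)*(5*(-2 + 5)) = -5*3 = -1*15 = -15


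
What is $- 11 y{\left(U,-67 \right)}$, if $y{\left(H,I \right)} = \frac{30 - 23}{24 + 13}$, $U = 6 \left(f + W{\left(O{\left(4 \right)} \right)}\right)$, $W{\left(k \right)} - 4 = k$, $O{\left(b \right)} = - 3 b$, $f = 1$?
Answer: $- \frac{77}{37} \approx -2.0811$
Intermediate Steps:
$W{\left(k \right)} = 4 + k$
$U = -42$ ($U = 6 \left(1 + \left(4 - 12\right)\right) = 6 \left(1 - 8\right) = 6 \left(-7\right) = -42$)
$y{\left(H,I \right)} = \frac{7}{37}$
$- 11 y{\left(U,-67 \right)} = \left(-11\right) \frac{7}{37} = - \frac{77}{37}$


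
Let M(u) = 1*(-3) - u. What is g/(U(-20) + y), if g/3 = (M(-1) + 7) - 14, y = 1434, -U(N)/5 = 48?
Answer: -9/398 ≈ -0.022613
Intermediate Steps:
M(u) = -3 - u
U(N) = -240 (U(N) = -5*48 = -240)
g = -27 (g = 3*(((-3 - 1*(-1)) + 7) - 14) = 3*(((-3 + 1) + 7) - 14) = 3*((-2 + 7) - 14) = 3*(5 - 14) = 3*(-9) = -27)
g/(U(-20) + y) = -27/(-240 + 1434) = -27/1194 = -27*1/1194 = -9/398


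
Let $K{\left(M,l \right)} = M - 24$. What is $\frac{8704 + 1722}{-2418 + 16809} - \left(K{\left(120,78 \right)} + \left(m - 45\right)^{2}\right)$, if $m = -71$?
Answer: $- \frac{15001262}{1107} \approx -13551.0$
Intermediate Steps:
$K{\left(M,l \right)} = -24 + M$
$\frac{8704 + 1722}{-2418 + 16809} - \left(K{\left(120,78 \right)} + \left(m - 45\right)^{2}\right) = \frac{8704 + 1722}{-2418 + 16809} - \left(\left(-24 + 120\right) + \left(-71 - 45\right)^{2}\right) = \frac{10426}{14391} - \left(96 + \left(-116\right)^{2}\right) = 10426 \cdot \frac{1}{14391} - \left(96 + 13456\right) = \frac{802}{1107} - 13552 = - \frac{15001262}{1107}$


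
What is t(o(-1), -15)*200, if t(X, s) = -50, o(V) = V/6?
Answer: -10000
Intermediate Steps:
o(V) = V/6 (o(V) = V*(1/6) = V/6)
t(o(-1), -15)*200 = -50*200 = -10000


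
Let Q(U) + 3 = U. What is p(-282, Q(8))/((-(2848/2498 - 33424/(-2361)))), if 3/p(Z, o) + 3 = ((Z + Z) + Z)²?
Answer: -2948889/10761613353440 ≈ -2.7402e-7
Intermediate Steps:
Q(U) = -3 + U
p(Z, o) = 3/(-3 + 9*Z²) (p(Z, o) = 3/(-3 + ((Z + Z) + Z)²) = 3/(-3 + (2*Z + Z)²) = 3/(-3 + (3*Z)²) = 3/(-3 + 9*Z²))
p(-282, Q(8))/((-(2848/2498 - 33424/(-2361)))) = 1/((-1 + 3*(-282)²)*((-(2848/2498 - 33424/(-2361))))) = 1/((-1 + 3*79524)*((-(2848*(1/2498) - 33424*(-1/2361))))) = 1/((-1 + 238572)*((-(1424/1249 + 33424/2361)))) = 1/(238571*((-1*45108640/2948889))) = 1/(238571*(-45108640/2948889)) = (1/238571)*(-2948889/45108640) = -2948889/10761613353440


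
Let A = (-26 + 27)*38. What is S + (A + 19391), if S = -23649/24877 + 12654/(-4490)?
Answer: 1084877109301/55848865 ≈ 19425.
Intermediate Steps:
A = 38 (A = 1*38 = 38)
S = -210488784/55848865 (S = -23649*1/24877 + 12654*(-1/4490) = -23649/24877 - 6327/2245 = -210488784/55848865 ≈ -3.7689)
S + (A + 19391) = -210488784/55848865 + (38 + 19391) = -210488784/55848865 + 19429 = 1084877109301/55848865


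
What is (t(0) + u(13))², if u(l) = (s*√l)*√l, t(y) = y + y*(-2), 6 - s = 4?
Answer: 676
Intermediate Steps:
s = 2 (s = 6 - 1*4 = 6 - 4 = 2)
t(y) = -y (t(y) = y - 2*y = -y)
u(l) = 2*l (u(l) = (2*√l)*√l = 2*l)
(t(0) + u(13))² = (-1*0 + 2*13)² = (0 + 26)² = 26² = 676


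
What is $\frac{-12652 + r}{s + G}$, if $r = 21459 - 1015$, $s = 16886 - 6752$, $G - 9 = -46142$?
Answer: $- \frac{7792}{35999} \approx -0.21645$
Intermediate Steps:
$G = -46133$ ($G = 9 - 46142 = -46133$)
$s = 10134$
$r = 20444$ ($r = 21459 - 1015 = 20444$)
$\frac{-12652 + r}{s + G} = \frac{-12652 + 20444}{10134 - 46133} = \frac{7792}{-35999} = 7792 \left(- \frac{1}{35999}\right) = - \frac{7792}{35999}$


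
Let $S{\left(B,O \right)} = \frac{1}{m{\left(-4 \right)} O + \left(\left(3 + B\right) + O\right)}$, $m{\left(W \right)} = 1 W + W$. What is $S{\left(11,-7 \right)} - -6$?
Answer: $\frac{379}{63} \approx 6.0159$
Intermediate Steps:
$m{\left(W \right)} = 2 W$ ($m{\left(W \right)} = W + W = 2 W$)
$S{\left(B,O \right)} = \frac{1}{3 + B - 7 O}$ ($S{\left(B,O \right)} = \frac{1}{2 \left(-4\right) O + \left(\left(3 + B\right) + O\right)} = \frac{1}{- 8 O + \left(3 + B + O\right)} = \frac{1}{3 + B - 7 O}$)
$S{\left(11,-7 \right)} - -6 = \frac{1}{3 + 11 - -49} - -6 = \frac{1}{3 + 11 + 49} + 6 = \frac{1}{63} + 6 = \frac{379}{63}$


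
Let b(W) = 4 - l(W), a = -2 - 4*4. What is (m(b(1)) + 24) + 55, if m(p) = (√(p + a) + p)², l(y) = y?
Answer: 73 + 6*I*√15 ≈ 73.0 + 23.238*I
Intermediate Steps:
a = -18 (a = -2 - 1*16 = -2 - 16 = -18)
b(W) = 4 - W
m(p) = (p + √(-18 + p))² (m(p) = (√(p - 18) + p)² = (√(-18 + p) + p)² = (p + √(-18 + p))²)
(m(b(1)) + 24) + 55 = (((4 - 1*1) + √(-18 + (4 - 1*1)))² + 24) + 55 = (((4 - 1) + √(-18 + (4 - 1)))² + 24) + 55 = ((3 + √(-18 + 3))² + 24) + 55 = ((3 + √(-15))² + 24) + 55 = ((3 + I*√15)² + 24) + 55 = (24 + (3 + I*√15)²) + 55 = 79 + (3 + I*√15)²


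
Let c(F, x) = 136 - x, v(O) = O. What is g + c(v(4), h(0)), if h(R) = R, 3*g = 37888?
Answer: 38296/3 ≈ 12765.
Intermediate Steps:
g = 37888/3 (g = (⅓)*37888 = 37888/3 ≈ 12629.)
g + c(v(4), h(0)) = 37888/3 + (136 - 1*0) = 37888/3 + (136 + 0) = 37888/3 + 136 = 38296/3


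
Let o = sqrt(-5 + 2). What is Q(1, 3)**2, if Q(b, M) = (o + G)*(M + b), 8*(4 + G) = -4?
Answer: 276 - 144*I*sqrt(3) ≈ 276.0 - 249.42*I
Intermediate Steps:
G = -9/2 (G = -4 + (1/8)*(-4) = -4 - 1/2 = -9/2 ≈ -4.5000)
o = I*sqrt(3) (o = sqrt(-3) = I*sqrt(3) ≈ 1.732*I)
Q(b, M) = (-9/2 + I*sqrt(3))*(M + b) (Q(b, M) = (I*sqrt(3) - 9/2)*(M + b) = (-9/2 + I*sqrt(3))*(M + b))
Q(1, 3)**2 = (-9/2*3 - 9/2*1 + I*3*sqrt(3) + I*1*sqrt(3))**2 = (-27/2 - 9/2 + 3*I*sqrt(3) + I*sqrt(3))**2 = (-18 + 4*I*sqrt(3))**2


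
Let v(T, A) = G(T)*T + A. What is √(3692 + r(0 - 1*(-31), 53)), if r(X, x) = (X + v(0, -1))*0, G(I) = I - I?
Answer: 2*√923 ≈ 60.762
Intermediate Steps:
G(I) = 0
v(T, A) = A (v(T, A) = 0*T + A = 0 + A = A)
r(X, x) = 0 (r(X, x) = (X - 1)*0 = (-1 + X)*0 = 0)
√(3692 + r(0 - 1*(-31), 53)) = √(3692 + 0) = √3692 = 2*√923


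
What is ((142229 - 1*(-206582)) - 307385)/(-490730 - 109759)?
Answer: -41426/600489 ≈ -0.068987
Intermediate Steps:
((142229 - 1*(-206582)) - 307385)/(-490730 - 109759) = ((142229 + 206582) - 307385)/(-600489) = (348811 - 307385)*(-1/600489) = 41426*(-1/600489) = -41426/600489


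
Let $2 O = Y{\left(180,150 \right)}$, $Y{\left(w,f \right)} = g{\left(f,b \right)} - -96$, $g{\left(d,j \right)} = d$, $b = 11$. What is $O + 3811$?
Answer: $3934$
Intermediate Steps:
$Y{\left(w,f \right)} = 96 + f$ ($Y{\left(w,f \right)} = f - -96 = f + 96 = 96 + f$)
$O = 123$ ($O = \frac{96 + 150}{2} = \frac{1}{2} \cdot 246 = 123$)
$O + 3811 = 123 + 3811 = 3934$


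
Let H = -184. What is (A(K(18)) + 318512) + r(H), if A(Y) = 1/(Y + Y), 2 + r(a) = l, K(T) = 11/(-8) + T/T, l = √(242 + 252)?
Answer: 955526/3 + √494 ≈ 3.1853e+5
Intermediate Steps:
l = √494 ≈ 22.226
K(T) = -3/8 (K(T) = 11*(-⅛) + 1 = -11/8 + 1 = -3/8)
r(a) = -2 + √494
A(Y) = 1/(2*Y)
(A(K(18)) + 318512) + r(H) = (1/(2*(-3/8)) + 318512) + (-2 + √494) = ((½)*(-8/3) + 318512) + (-2 + √494) = (-4/3 + 318512) + (-2 + √494) = 955532/3 + (-2 + √494) = 955526/3 + √494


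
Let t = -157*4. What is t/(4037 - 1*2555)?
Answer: -314/741 ≈ -0.42375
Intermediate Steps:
t = -628
t/(4037 - 1*2555) = -628/(4037 - 1*2555) = -628/(4037 - 2555) = -628/1482 = -628*1/1482 = -314/741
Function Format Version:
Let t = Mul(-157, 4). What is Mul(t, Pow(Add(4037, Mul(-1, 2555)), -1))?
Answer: Rational(-314, 741) ≈ -0.42375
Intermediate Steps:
t = -628
Mul(t, Pow(Add(4037, Mul(-1, 2555)), -1)) = Mul(-628, Pow(Add(4037, Mul(-1, 2555)), -1)) = Mul(-628, Pow(Add(4037, -2555), -1)) = Mul(-628, Pow(1482, -1)) = Mul(-628, Rational(1, 1482)) = Rational(-314, 741)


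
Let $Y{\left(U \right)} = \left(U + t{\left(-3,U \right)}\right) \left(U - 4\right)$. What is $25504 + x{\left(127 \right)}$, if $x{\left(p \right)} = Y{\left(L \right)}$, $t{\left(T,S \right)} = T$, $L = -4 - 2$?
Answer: $25594$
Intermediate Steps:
$L = -6$ ($L = -4 - 2 = -6$)
$Y{\left(U \right)} = \left(-4 + U\right) \left(-3 + U\right)$ ($Y{\left(U \right)} = \left(U - 3\right) \left(U - 4\right) = \left(-3 + U\right) \left(-4 + U\right) = \left(-4 + U\right) \left(-3 + U\right)$)
$x{\left(p \right)} = 90$ ($x{\left(p \right)} = 12 + \left(-6\right)^{2} - -42 = 12 + 36 + 42 = 90$)
$25504 + x{\left(127 \right)} = 25504 + 90 = 25594$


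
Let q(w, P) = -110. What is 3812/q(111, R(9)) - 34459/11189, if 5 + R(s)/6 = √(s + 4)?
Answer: -23221479/615395 ≈ -37.734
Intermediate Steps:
R(s) = -30 + 6*√(4 + s) (R(s) = -30 + 6*√(s + 4) = -30 + 6*√(4 + s))
3812/q(111, R(9)) - 34459/11189 = 3812/(-110) - 34459/11189 = 3812*(-1/110) - 34459*1/11189 = -1906/55 - 34459/11189 = -23221479/615395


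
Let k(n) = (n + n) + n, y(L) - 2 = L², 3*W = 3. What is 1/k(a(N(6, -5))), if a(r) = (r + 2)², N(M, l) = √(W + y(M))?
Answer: 43/3675 - 4*√39/3675 ≈ 0.0049034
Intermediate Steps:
W = 1 (W = (⅓)*3 = 1)
y(L) = 2 + L²
N(M, l) = √(3 + M²) (N(M, l) = √(1 + (2 + M²)) = √(3 + M²))
a(r) = (2 + r)²
k(n) = 3*n (k(n) = 2*n + n = 3*n)
1/k(a(N(6, -5))) = 1/(3*(2 + √(3 + 6²))²) = 1/(3*(2 + √(3 + 36))²) = 1/(3*(2 + √39)²)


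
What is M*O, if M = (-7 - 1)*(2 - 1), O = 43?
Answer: -344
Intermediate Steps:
M = -8 (M = -8*1 = -8)
M*O = -8*43 = -344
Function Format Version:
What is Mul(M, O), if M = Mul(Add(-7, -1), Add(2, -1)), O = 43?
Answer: -344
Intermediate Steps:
M = -8 (M = Mul(-8, 1) = -8)
Mul(M, O) = Mul(-8, 43) = -344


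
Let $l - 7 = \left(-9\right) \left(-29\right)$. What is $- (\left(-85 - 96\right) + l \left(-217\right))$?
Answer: $58337$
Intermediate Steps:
$l = 268$ ($l = 7 - -261 = 7 + 261 = 268$)
$- (\left(-85 - 96\right) + l \left(-217\right)) = - (\left(-85 - 96\right) + 268 \left(-217\right)) = - (\left(-85 - 96\right) - 58156) = - (-181 - 58156) = \left(-1\right) \left(-58337\right) = 58337$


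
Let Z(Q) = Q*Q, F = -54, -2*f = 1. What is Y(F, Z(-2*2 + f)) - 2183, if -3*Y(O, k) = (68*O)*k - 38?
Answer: 67847/3 ≈ 22616.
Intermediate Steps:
f = -½ (f = -½*1 = -½ ≈ -0.50000)
Z(Q) = Q²
Y(O, k) = 38/3 - 68*O*k/3 (Y(O, k) = -((68*O)*k - 38)/3 = -(68*O*k - 38)/3 = -(-38 + 68*O*k)/3 = 38/3 - 68*O*k/3)
Y(F, Z(-2*2 + f)) - 2183 = (38/3 - 68/3*(-54)*(-2*2 - ½)²) - 2183 = (38/3 - 68/3*(-54)*(-4 - ½)²) - 2183 = (38/3 - 68/3*(-54)*(-9/2)²) - 2183 = (38/3 - 68/3*(-54)*81/4) - 2183 = (38/3 + 24786) - 2183 = 74396/3 - 2183 = 67847/3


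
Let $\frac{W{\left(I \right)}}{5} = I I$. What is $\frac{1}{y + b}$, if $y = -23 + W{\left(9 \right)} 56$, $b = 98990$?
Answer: $\frac{1}{121647} \approx 8.2205 \cdot 10^{-6}$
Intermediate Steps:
$W{\left(I \right)} = 5 I^{2}$ ($W{\left(I \right)} = 5 I I = 5 I^{2}$)
$y = 22657$ ($y = -23 + 5 \cdot 9^{2} \cdot 56 = -23 + 5 \cdot 81 \cdot 56 = -23 + 405 \cdot 56 = -23 + 22680 = 22657$)
$\frac{1}{y + b} = \frac{1}{22657 + 98990} = \frac{1}{121647}$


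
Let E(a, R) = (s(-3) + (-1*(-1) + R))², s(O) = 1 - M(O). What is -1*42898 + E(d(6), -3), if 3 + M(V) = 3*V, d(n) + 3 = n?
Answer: -42777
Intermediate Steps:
d(n) = -3 + n
M(V) = -3 + 3*V
s(O) = 4 - 3*O (s(O) = 1 - (-3 + 3*O) = 1 + (3 - 3*O) = 4 - 3*O)
E(a, R) = (14 + R)² (E(a, R) = ((4 - 3*(-3)) + (-1*(-1) + R))² = ((4 + 9) + (1 + R))² = (13 + (1 + R))² = (14 + R)²)
-1*42898 + E(d(6), -3) = -1*42898 + (14 - 3)² = -42898 + 11² = -42898 + 121 = -42777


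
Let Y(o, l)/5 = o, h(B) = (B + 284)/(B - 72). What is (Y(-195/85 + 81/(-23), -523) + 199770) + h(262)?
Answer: 7419483243/37145 ≈ 1.9974e+5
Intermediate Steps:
h(B) = (284 + B)/(-72 + B)
Y(o, l) = 5*o
(Y(-195/85 + 81/(-23), -523) + 199770) + h(262) = (5*(-195/85 + 81/(-23)) + 199770) + (284 + 262)/(-72 + 262) = (5*(-195*1/85 + 81*(-1/23)) + 199770) + 546/190 = (5*(-39/17 - 81/23) + 199770) + (1/190)*546 = (5*(-2274/391) + 199770) + 273/95 = (-11370/391 + 199770) + 273/95 = 78098700/391 + 273/95 = 7419483243/37145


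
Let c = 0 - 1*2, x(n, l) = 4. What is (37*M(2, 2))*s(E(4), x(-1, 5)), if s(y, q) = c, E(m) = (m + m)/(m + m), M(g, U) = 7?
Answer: -518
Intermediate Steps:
E(m) = 1 (E(m) = (2*m)/((2*m)) = (2*m)*(1/(2*m)) = 1)
c = -2 (c = 0 - 2 = -2)
s(y, q) = -2
(37*M(2, 2))*s(E(4), x(-1, 5)) = (37*7)*(-2) = 259*(-2) = -518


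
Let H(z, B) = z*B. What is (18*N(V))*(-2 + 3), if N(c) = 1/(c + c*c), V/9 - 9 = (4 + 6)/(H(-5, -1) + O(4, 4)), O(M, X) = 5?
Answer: 1/455 ≈ 0.0021978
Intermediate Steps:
H(z, B) = B*z
V = 90 (V = 81 + 9*((4 + 6)/(-1*(-5) + 5)) = 81 + 9*(10/(5 + 5)) = 81 + 9*(10/10) = 81 + 9*(10*(⅒)) = 81 + 9*1 = 81 + 9 = 90)
N(c) = 1/(c + c²)
(18*N(V))*(-2 + 3) = (18*(1/(90*(1 + 90))))*(-2 + 3) = (18*((1/90)/91))*1 = (18*((1/90)*(1/91)))*1 = (18*(1/8190))*1 = (1/455)*1 = 1/455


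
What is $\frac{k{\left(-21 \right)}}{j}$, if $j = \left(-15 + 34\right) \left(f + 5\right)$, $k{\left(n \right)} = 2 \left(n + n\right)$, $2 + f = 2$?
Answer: $- \frac{84}{95} \approx -0.88421$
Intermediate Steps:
$f = 0$ ($f = -2 + 2 = 0$)
$k{\left(n \right)} = 4 n$ ($k{\left(n \right)} = 2 \cdot 2 n = 4 n$)
$j = 95$ ($j = \left(-15 + 34\right) \left(0 + 5\right) = 19 \cdot 5 = 95$)
$\frac{k{\left(-21 \right)}}{j} = \frac{4 \left(-21\right)}{95} = \left(-84\right) \frac{1}{95} = - \frac{84}{95}$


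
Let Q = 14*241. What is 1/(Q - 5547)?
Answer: -1/2173 ≈ -0.00046019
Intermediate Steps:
Q = 3374
1/(Q - 5547) = 1/(3374 - 5547) = 1/(-2173) = -1/2173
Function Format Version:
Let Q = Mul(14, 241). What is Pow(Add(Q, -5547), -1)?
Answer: Rational(-1, 2173) ≈ -0.00046019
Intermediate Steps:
Q = 3374
Pow(Add(Q, -5547), -1) = Pow(Add(3374, -5547), -1) = Pow(-2173, -1) = Rational(-1, 2173)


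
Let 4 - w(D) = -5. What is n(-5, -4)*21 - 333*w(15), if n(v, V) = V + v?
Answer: -3186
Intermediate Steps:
w(D) = 9 (w(D) = 4 - 1*(-5) = 4 + 5 = 9)
n(-5, -4)*21 - 333*w(15) = (-4 - 5)*21 - 333*9 = -9*21 - 2997 = -189 - 2997 = -3186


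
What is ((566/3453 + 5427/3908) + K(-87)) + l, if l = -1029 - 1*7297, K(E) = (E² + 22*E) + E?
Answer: -37196394233/13494324 ≈ -2756.4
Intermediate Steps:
K(E) = E² + 23*E
l = -8326 (l = -1029 - 7297 = -8326)
((566/3453 + 5427/3908) + K(-87)) + l = ((566/3453 + 5427/3908) - 87*(23 - 87)) - 8326 = ((566*(1/3453) + 5427*(1/3908)) - 87*(-64)) - 8326 = ((566/3453 + 5427/3908) + 5568) - 8326 = (20951359/13494324 + 5568) - 8326 = 75157347391/13494324 - 8326 = -37196394233/13494324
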